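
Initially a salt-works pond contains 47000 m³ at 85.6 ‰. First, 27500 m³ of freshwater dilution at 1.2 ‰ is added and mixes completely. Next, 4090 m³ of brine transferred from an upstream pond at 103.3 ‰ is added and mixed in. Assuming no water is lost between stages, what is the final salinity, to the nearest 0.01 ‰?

56.99 ‰

Conserving salt mass:
Initial salt = 47,000×85.6 = 4,023,200
After stage 1: salt = 4,023,200 + 27,500×1.2 = 4,056,200; volume = 74,500 m³; S = 54.446 ‰
After stage 2: salt = 4,056,200 + 4,090×103.3 = 4,478,697; volume = 78,590 m³
S = 4,478,697 / 78,590 = 56.9881 ‰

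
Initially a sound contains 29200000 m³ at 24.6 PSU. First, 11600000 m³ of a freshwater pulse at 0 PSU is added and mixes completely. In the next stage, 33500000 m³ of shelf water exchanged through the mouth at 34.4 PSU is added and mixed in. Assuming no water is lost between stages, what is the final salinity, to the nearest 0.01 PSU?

Mass of salt is conserved:
Initial salt = 29,200,000×24.6 = 718,320,000
After stage 1: salt = 718,320,000 + 11,600,000×0 = 718,320,000; volume = 40,800,000 m³; S = 17.606 PSU
After stage 2: salt = 718,320,000 + 33,500,000×34.4 = 1,870,720,000; volume = 74,300,000 m³
S = 1,870,720,000 / 74,300,000 = 25.1779 PSU

25.18 PSU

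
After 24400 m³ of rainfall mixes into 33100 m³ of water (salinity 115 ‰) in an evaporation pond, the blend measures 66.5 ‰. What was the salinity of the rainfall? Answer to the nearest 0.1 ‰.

Salt balance: 33,100×115 + 24,400×S = 57,500×66.5
3,806,500 + 24,400·S = 3,823,750
S = (3,823,750 − 3,806,500) / 24,400 = 0.707 ‰

0.7 ‰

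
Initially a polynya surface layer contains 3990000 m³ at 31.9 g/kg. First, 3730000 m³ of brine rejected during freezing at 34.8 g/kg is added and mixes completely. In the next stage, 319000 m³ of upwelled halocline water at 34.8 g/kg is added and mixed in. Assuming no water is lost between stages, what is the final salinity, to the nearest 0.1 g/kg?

Salt balance:
Initial salt = 3,990,000×31.9 = 127,281,000
After stage 1: salt = 127,281,000 + 3,730,000×34.8 = 257,085,000; volume = 7,720,000 m³; S = 33.301 g/kg
After stage 2: salt = 257,085,000 + 319,000×34.8 = 268,186,200; volume = 8,039,000 m³
S = 268,186,200 / 8,039,000 = 33.3606 g/kg

33.4 g/kg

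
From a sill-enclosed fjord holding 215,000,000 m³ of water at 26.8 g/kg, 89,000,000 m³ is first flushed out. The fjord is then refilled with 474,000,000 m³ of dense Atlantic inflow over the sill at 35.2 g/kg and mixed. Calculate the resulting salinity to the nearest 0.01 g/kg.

33.44 g/kg

Remaining after removal: 126,000,000 m³ at 26.8 g/kg (salt = 3,376,800,000)
After addition: salt = 3,376,800,000 + 474,000,000×35.2 = 20,061,600,000; volume = 600,000,000 m³
S = 20,061,600,000 / 600,000,000 = 33.436 g/kg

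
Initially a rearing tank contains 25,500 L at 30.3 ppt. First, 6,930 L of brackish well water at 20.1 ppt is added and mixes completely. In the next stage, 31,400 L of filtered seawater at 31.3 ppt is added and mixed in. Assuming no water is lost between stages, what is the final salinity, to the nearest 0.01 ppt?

Total salt / total volume:
Initial salt = 25,500×30.3 = 772,650
After stage 1: salt = 772,650 + 6,930×20.1 = 911,943; volume = 32,430 L; S = 28.12 ppt
After stage 2: salt = 911,943 + 31,400×31.3 = 1,894,763; volume = 63,830 L
S = 1,894,763 / 63,830 = 29.6845 ppt

29.68 ppt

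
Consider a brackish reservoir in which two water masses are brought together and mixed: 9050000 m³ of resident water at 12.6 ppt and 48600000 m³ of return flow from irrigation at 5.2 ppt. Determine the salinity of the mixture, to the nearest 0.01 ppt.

Mass of salt is conserved:
salt = 9,050,000×12.6 + 48,600,000×5.2 = 114,030,000 + 252,720,000 = 366,750,000
volume = 9,050,000 + 48,600,000 = 57,650,000 m³
S = 366,750,000 / 57,650,000 = 6.3617 ppt

6.36 ppt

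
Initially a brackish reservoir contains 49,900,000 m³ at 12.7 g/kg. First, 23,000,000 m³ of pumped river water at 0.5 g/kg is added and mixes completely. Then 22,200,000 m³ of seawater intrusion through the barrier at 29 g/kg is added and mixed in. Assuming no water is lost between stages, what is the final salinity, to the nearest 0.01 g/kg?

13.55 g/kg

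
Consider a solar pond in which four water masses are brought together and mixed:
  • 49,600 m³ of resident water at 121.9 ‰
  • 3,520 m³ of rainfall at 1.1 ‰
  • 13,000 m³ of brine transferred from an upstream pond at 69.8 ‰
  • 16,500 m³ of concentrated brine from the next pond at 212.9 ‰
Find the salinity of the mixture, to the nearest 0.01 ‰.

126.73 ‰

Conserving salt mass:
salt = 49,600×121.9 + 3,520×1.1 + 13,000×69.8 + 16,500×212.9 = 6,046,240 + 3,872 + 907,400 + 3,512,850 = 10,470,362
volume = 49,600 + 3,520 + 13,000 + 16,500 = 82,620 m³
S = 10,470,362 / 82,620 = 126.7291 ‰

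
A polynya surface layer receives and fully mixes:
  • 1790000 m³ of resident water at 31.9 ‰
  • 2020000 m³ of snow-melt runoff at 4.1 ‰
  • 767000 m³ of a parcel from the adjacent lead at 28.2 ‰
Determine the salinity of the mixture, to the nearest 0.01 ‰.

19.01 ‰

Mass of salt is conserved:
salt = 1,790,000×31.9 + 2,020,000×4.1 + 767,000×28.2 = 57,101,000 + 8,282,000 + 21,629,400 = 87,012,400
volume = 1,790,000 + 2,020,000 + 767,000 = 4,577,000 m³
S = 87,012,400 / 4,577,000 = 19.0108 ‰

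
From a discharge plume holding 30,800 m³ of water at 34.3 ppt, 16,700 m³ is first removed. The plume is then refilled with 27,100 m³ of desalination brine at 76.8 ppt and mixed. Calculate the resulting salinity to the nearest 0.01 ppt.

Remaining after removal: 14,100 m³ at 34.3 ppt (salt = 483,630)
After addition: salt = 483,630 + 27,100×76.8 = 2,564,910; volume = 41,200 m³
S = 2,564,910 / 41,200 = 62.2551 ppt

62.26 ppt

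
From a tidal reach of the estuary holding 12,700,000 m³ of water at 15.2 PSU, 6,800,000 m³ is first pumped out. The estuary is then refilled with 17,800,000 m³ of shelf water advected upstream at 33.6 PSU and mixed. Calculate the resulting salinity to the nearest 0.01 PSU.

Remaining after removal: 5,900,000 m³ at 15.2 PSU (salt = 89,680,000)
After addition: salt = 89,680,000 + 17,800,000×33.6 = 687,760,000; volume = 23,700,000 m³
S = 687,760,000 / 23,700,000 = 29.0194 PSU

29.02 PSU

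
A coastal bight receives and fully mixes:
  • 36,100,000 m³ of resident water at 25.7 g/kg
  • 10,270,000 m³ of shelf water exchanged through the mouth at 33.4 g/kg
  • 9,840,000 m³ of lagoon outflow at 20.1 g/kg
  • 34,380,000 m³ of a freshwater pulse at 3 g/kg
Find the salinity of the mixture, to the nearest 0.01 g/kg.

17.35 g/kg

Conserving salt mass:
salt = 36,100,000×25.7 + 10,270,000×33.4 + 9,840,000×20.1 + 34,380,000×3 = 927,770,000 + 343,018,000 + 197,784,000 + 103,140,000 = 1,571,712,000
volume = 36,100,000 + 10,270,000 + 9,840,000 + 34,380,000 = 90,590,000 m³
S = 1,571,712,000 / 90,590,000 = 17.3497 g/kg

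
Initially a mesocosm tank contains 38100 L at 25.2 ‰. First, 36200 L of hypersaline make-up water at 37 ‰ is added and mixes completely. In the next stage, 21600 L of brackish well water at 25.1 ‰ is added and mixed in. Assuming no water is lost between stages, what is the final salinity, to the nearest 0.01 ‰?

29.63 ‰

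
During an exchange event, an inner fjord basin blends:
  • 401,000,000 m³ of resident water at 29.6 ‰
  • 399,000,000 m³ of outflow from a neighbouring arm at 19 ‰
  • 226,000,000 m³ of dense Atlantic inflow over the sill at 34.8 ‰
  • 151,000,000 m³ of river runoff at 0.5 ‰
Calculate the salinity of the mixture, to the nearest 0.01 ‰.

23.27 ‰

Conserving salt mass:
salt = 401,000,000×29.6 + 399,000,000×19 + 226,000,000×34.8 + 151,000,000×0.5 = 11,869,600,000 + 7,581,000,000 + 7,864,800,000 + 75,500,000 = 27,390,900,000
volume = 401,000,000 + 399,000,000 + 226,000,000 + 151,000,000 = 1,177,000,000 m³
S = 27,390,900,000 / 1,177,000,000 = 23.2718 ‰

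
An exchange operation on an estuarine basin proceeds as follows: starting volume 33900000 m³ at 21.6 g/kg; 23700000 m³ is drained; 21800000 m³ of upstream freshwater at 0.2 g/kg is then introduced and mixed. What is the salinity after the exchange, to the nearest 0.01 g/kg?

7.02 g/kg

Remaining after removal: 10,200,000 m³ at 21.6 g/kg (salt = 220,320,000)
After addition: salt = 220,320,000 + 21,800,000×0.2 = 224,680,000; volume = 32,000,000 m³
S = 224,680,000 / 32,000,000 = 7.0213 g/kg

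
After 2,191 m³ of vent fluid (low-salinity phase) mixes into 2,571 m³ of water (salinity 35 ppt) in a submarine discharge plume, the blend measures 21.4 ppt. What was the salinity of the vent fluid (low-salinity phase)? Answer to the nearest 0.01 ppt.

5.44 ppt

Salt balance: 2,571×35 + 2,191×S = 4,762×21.4
89,985 + 2,191·S = 101,906.8
S = (101,906.8 − 89,985) / 2,191 = 5.4413 ppt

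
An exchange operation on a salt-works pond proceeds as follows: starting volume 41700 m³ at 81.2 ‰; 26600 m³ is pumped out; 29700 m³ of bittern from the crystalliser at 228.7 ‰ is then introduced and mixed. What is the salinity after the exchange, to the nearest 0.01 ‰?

Remaining after removal: 15,100 m³ at 81.2 ‰ (salt = 1,226,120)
After addition: salt = 1,226,120 + 29,700×228.7 = 8,018,510; volume = 44,800 m³
S = 8,018,510 / 44,800 = 178.9846 ‰

178.98 ‰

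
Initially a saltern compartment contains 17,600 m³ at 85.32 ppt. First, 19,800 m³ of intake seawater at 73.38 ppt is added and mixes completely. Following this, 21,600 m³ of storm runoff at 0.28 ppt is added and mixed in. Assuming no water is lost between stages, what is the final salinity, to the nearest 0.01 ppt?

Salt balance:
Initial salt = 17,600×85.32 = 1,501,632
After stage 1: salt = 1,501,632 + 19,800×73.38 = 2,954,556; volume = 37,400 m³; S = 78.999 ppt
After stage 2: salt = 2,954,556 + 21,600×0.28 = 2,960,604; volume = 59,000 m³
S = 2,960,604 / 59,000 = 50.1797 ppt

50.18 ppt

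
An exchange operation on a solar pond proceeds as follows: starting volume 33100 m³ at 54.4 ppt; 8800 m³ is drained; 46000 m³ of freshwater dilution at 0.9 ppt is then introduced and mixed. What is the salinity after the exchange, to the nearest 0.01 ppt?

19.39 ppt

Remaining after removal: 24,300 m³ at 54.4 ppt (salt = 1,321,920)
After addition: salt = 1,321,920 + 46,000×0.9 = 1,363,320; volume = 70,300 m³
S = 1,363,320 / 70,300 = 19.3929 ppt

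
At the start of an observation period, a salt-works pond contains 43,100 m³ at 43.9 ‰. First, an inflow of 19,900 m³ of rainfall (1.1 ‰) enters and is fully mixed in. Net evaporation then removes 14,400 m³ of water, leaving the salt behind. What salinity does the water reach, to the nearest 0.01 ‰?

39.38 ‰

After mixing: salt = 43,100×43.9 + 19,900×1.1 = 1,913,980; volume = 63,000 m³
After evaporation: salt unchanged = 1,913,980; volume = 63,000 − 14,400 = 48,600 m³
S = 1,913,980 / 48,600 = 39.3823 ‰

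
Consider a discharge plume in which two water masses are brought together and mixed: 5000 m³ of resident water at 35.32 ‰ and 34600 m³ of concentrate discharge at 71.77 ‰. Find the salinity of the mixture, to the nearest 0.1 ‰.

67.2 ‰

Total salt / total volume:
salt = 5,000×35.32 + 34,600×71.77 = 176,600 + 2,483,242 = 2,659,842
volume = 5,000 + 34,600 = 39,600 m³
S = 2,659,842 / 39,600 = 67.168 ‰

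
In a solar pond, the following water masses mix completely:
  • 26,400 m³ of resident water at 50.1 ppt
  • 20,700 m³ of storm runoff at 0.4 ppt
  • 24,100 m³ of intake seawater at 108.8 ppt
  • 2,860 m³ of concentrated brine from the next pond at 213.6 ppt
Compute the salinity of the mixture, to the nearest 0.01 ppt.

Conserving salt mass:
salt = 26,400×50.1 + 20,700×0.4 + 24,100×108.8 + 2,860×213.6 = 1,322,640 + 8,280 + 2,622,080 + 610,896 = 4,563,896
volume = 26,400 + 20,700 + 24,100 + 2,860 = 74,060 m³
S = 4,563,896 / 74,060 = 61.6243 ppt

61.62 ppt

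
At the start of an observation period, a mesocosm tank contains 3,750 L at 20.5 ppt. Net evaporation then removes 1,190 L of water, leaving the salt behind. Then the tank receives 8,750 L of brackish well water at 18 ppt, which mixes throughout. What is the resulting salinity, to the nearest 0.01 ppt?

After evaporation: salt = 3,750×20.5 = 76,875; volume = 3,750 − 1,190 = 2,560 L
After mixing: salt = 76,875 + 8,750×18 = 234,375; volume = 2,560 + 8,750 = 11,310 L
S = 234,375 / 11,310 = 20.7228 ppt

20.72 ppt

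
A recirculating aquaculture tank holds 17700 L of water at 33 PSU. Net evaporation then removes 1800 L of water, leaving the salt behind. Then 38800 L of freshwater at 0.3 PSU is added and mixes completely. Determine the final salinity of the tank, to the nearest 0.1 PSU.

10.9 PSU

After evaporation: salt = 17,700×33 = 584,100; volume = 17,700 − 1,800 = 15,900 L
After mixing: salt = 584,100 + 38,800×0.3 = 595,740; volume = 15,900 + 38,800 = 54,700 L
S = 595,740 / 54,700 = 10.891 PSU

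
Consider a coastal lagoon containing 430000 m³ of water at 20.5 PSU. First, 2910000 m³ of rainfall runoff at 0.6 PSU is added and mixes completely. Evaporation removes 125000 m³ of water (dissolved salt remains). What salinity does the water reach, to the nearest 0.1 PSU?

After mixing: salt = 430,000×20.5 + 2,910,000×0.6 = 10,561,000; volume = 3,340,000 m³
After evaporation: salt unchanged = 10,561,000; volume = 3,340,000 − 125,000 = 3,215,000 m³
S = 10,561,000 / 3,215,000 = 3.2849 PSU

3.3 PSU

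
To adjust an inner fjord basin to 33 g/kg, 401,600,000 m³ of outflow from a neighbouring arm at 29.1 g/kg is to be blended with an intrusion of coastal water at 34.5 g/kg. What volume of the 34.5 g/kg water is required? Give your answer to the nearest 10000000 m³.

1040000000 m³

Salt balance: 401,600,000×29.1 + V×34.5 = (401,600,000+V)×33
11,686,560,000 + 34.5V = 13,252,800,000 + 33V
1,566,240,000 = 1.5V
V = 1,044,160,000 m³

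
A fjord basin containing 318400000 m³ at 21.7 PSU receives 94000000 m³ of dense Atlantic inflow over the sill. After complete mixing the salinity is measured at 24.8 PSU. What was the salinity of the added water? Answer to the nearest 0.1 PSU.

Salt balance: 318,400,000×21.7 + 94,000,000×S = 412,400,000×24.8
6,909,280,000 + 94,000,000·S = 10,227,520,000
S = (10,227,520,000 − 6,909,280,000) / 94,000,000 = 35.3004 PSU

35.3 PSU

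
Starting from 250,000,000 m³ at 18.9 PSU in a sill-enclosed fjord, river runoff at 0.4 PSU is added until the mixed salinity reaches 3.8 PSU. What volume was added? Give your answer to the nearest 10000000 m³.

1110000000 m³

Salt balance: 250,000,000×18.9 + V×0.4 = (250,000,000+V)×3.8
4,725,000,000 + 0.4V = 950,000,000 + 3.8V
3,775,000,000 = 3.4V
V = 1,110,294,117.65 m³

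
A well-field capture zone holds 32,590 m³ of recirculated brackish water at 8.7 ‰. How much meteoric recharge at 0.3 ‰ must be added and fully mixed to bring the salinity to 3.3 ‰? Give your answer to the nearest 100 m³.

58700 m³

Salt balance: 32,590×8.7 + V×0.3 = (32,590+V)×3.3
283,533 + 0.3V = 107,547 + 3.3V
175,986 = 3V
V = 58,662 m³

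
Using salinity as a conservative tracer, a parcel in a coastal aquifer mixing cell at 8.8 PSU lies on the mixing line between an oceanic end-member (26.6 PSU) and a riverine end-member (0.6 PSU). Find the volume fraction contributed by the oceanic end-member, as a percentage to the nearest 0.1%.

31.5%

Let g be the oceanic fraction. Salt balance per unit volume:
g×26.6 + (1−g)×0.6 = 8.8
g = (8.8 − 0.6) / (26.6 − 0.6) = 8.2/26 = 0.3154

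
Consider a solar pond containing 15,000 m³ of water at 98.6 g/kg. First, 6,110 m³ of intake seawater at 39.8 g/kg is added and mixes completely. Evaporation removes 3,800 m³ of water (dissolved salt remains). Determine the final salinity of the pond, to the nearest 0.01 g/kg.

After mixing: salt = 15,000×98.6 + 6,110×39.8 = 1,722,178; volume = 21,110 m³
After evaporation: salt unchanged = 1,722,178; volume = 21,110 − 3,800 = 17,310 m³
S = 1,722,178 / 17,310 = 99.4904 g/kg

99.49 g/kg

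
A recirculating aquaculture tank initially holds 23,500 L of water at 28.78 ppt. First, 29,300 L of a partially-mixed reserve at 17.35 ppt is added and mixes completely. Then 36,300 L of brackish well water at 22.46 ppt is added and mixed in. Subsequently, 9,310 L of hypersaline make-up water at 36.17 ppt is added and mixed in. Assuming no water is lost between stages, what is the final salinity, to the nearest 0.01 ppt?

Conserving salt mass:
Initial salt = 23,500×28.78 = 676,330
After stage 1: salt = 676,330 + 29,300×17.35 = 1,184,685; volume = 52,800 L; S = 22.437 ppt
After stage 2: salt = 1,184,685 + 36,300×22.46 = 1,999,983; volume = 89,100 L; S = 22.446 ppt
After stage 3: salt = 1,999,983 + 9,310×36.17 = 2,336,725.7; volume = 98,410 L
S = 2,336,725.7 / 98,410 = 23.7448 ppt

23.74 ppt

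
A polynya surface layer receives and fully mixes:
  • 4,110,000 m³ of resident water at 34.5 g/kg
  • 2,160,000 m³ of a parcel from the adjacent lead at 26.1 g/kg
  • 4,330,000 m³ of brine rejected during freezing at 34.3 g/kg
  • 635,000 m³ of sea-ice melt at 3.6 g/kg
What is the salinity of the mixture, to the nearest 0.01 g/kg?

Salt balance:
salt = 4,110,000×34.5 + 2,160,000×26.1 + 4,330,000×34.3 + 635,000×3.6 = 141,795,000 + 56,376,000 + 148,519,000 + 2,286,000 = 348,976,000
volume = 4,110,000 + 2,160,000 + 4,330,000 + 635,000 = 11,235,000 m³
S = 348,976,000 / 11,235,000 = 31.0615 g/kg

31.06 g/kg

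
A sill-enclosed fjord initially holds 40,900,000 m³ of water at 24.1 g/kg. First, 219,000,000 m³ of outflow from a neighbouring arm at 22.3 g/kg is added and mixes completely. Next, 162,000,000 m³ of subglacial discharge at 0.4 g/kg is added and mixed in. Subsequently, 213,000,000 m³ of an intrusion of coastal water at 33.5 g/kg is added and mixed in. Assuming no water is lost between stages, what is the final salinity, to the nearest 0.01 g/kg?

20.59 g/kg

Conserving salt mass:
Initial salt = 40,900,000×24.1 = 985,690,000
After stage 1: salt = 985,690,000 + 219,000,000×22.3 = 5,869,390,000; volume = 259,900,000 m³; S = 22.583 g/kg
After stage 2: salt = 5,869,390,000 + 162,000,000×0.4 = 5,934,190,000; volume = 421,900,000 m³; S = 14.065 g/kg
After stage 3: salt = 5,934,190,000 + 213,000,000×33.5 = 13,069,690,000; volume = 634,900,000 m³
S = 13,069,690,000 / 634,900,000 = 20.5854 g/kg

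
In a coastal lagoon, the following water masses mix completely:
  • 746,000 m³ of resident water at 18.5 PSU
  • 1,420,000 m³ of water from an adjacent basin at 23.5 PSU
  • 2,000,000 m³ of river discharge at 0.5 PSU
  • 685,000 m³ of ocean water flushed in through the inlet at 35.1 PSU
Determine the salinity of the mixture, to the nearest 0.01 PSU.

14.89 PSU

Mass of salt is conserved:
salt = 746,000×18.5 + 1,420,000×23.5 + 2,000,000×0.5 + 685,000×35.1 = 13,801,000 + 33,370,000 + 1,000,000 + 24,043,500 = 72,214,500
volume = 746,000 + 1,420,000 + 2,000,000 + 685,000 = 4,851,000 m³
S = 72,214,500 / 4,851,000 = 14.8865 PSU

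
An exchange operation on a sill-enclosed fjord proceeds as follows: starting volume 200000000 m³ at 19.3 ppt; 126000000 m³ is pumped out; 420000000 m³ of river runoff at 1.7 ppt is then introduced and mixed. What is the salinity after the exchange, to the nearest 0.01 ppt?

Remaining after removal: 74,000,000 m³ at 19.3 ppt (salt = 1,428,200,000)
After addition: salt = 1,428,200,000 + 420,000,000×1.7 = 2,142,200,000; volume = 494,000,000 m³
S = 2,142,200,000 / 494,000,000 = 4.3364 ppt

4.34 ppt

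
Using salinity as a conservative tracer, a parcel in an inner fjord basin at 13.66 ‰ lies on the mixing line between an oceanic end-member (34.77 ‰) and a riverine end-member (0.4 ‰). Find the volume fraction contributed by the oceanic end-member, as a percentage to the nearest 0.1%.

Let g be the oceanic fraction. Salt balance per unit volume:
g×34.77 + (1−g)×0.4 = 13.66
g = (13.66 − 0.4) / (34.77 − 0.4) = 13.26/34.37 = 0.3858

38.6%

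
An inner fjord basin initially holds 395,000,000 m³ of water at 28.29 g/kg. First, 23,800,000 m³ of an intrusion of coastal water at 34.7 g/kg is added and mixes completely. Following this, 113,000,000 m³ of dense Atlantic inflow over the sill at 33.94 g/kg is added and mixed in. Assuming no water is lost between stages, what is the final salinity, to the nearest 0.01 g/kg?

29.78 g/kg

Total salt / total volume:
Initial salt = 395,000,000×28.29 = 11,174,550,000
After stage 1: salt = 11,174,550,000 + 23,800,000×34.7 = 12,000,410,000; volume = 418,800,000 m³; S = 28.654 g/kg
After stage 2: salt = 12,000,410,000 + 113,000,000×33.94 = 15,835,630,000; volume = 531,800,000 m³
S = 15,835,630,000 / 531,800,000 = 29.7774 g/kg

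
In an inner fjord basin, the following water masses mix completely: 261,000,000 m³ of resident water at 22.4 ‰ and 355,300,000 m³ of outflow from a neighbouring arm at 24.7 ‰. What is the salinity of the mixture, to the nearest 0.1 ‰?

Total salt / total volume:
salt = 261,000,000×22.4 + 355,300,000×24.7 = 5,846,400,000 + 8,775,910,000 = 14,622,310,000
volume = 261,000,000 + 355,300,000 = 616,300,000 m³
S = 14,622,310,000 / 616,300,000 = 23.726 ‰

23.7 ‰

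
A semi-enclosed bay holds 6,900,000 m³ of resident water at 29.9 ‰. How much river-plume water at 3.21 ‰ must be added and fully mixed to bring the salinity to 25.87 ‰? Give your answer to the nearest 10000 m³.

1230000 m³

Salt balance: 6,900,000×29.9 + V×3.21 = (6,900,000+V)×25.87
206,310,000 + 3.21V = 178,503,000 + 25.87V
27,807,000 = 22.66V
V = 1,227,140.34 m³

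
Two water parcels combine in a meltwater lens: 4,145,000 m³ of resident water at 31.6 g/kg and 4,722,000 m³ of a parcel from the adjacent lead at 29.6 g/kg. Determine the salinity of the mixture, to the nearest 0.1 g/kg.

Salt balance:
salt = 4,145,000×31.6 + 4,722,000×29.6 = 130,982,000 + 139,771,200 = 270,753,200
volume = 4,145,000 + 4,722,000 = 8,867,000 m³
S = 270,753,200 / 8,867,000 = 30.535 g/kg

30.5 g/kg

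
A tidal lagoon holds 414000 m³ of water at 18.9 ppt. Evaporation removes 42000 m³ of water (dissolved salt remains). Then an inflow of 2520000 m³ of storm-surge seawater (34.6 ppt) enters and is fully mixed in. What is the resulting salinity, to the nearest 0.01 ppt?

After evaporation: salt = 414,000×18.9 = 7,824,600; volume = 414,000 − 42,000 = 372,000 m³
After mixing: salt = 7,824,600 + 2,520,000×34.6 = 95,016,600; volume = 372,000 + 2,520,000 = 2,892,000 m³
S = 95,016,600 / 2,892,000 = 32.855 ppt

32.85 ppt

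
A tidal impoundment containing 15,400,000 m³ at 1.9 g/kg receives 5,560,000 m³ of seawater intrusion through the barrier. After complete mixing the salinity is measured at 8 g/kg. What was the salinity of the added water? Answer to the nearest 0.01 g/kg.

24.90 g/kg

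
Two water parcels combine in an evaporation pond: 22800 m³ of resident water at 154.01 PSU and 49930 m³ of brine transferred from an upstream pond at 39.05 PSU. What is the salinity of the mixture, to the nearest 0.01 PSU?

By conservation of dissolved salt,
salt = 22,800×154.01 + 49,930×39.05 = 3,511,428 + 1,949,766.5 = 5,461,194.5
volume = 22,800 + 49,930 = 72,730 m³
S = 5,461,194.5 / 72,730 = 75.0886 PSU

75.09 PSU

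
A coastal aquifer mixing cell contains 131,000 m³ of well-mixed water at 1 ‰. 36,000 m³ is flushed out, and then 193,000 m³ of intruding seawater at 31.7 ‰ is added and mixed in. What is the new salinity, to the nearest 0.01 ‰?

Remaining after removal: 95,000 m³ at 1 ‰ (salt = 95,000)
After addition: salt = 95,000 + 193,000×31.7 = 6,213,100; volume = 288,000 m³
S = 6,213,100 / 288,000 = 21.5733 ‰

21.57 ‰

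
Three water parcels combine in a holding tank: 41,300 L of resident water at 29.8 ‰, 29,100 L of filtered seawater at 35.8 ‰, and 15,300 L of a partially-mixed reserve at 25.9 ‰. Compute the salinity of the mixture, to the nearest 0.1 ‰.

31.1 ‰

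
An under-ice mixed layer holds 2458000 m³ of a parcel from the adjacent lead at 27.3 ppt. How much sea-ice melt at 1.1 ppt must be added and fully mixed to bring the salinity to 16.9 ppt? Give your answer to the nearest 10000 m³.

1620000 m³

Salt balance: 2,458,000×27.3 + V×1.1 = (2,458,000+V)×16.9
67,103,400 + 1.1V = 41,540,200 + 16.9V
25,563,200 = 15.8V
V = 1,617,924.05 m³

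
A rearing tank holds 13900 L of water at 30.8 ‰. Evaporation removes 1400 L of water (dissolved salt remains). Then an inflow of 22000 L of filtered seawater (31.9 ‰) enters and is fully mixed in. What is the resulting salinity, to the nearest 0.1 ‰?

32.8 ‰

After evaporation: salt = 13,900×30.8 = 428,120; volume = 13,900 − 1,400 = 12,500 L
After mixing: salt = 428,120 + 22,000×31.9 = 1,129,920; volume = 12,500 + 22,000 = 34,500 L
S = 1,129,920 / 34,500 = 32.7513 ‰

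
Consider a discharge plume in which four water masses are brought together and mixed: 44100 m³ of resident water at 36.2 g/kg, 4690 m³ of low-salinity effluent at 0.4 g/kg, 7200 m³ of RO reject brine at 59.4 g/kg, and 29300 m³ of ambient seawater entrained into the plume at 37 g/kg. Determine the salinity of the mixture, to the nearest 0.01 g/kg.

36.46 g/kg

Mass of salt is conserved:
salt = 44,100×36.2 + 4,690×0.4 + 7,200×59.4 + 29,300×37 = 1,596,420 + 1,876 + 427,680 + 1,084,100 = 3,110,076
volume = 44,100 + 4,690 + 7,200 + 29,300 = 85,290 m³
S = 3,110,076 / 85,290 = 36.4647 g/kg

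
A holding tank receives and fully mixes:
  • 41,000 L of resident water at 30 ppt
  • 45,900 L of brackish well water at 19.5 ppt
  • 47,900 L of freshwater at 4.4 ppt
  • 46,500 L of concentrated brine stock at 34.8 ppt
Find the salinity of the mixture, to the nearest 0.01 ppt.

By conservation of dissolved salt,
salt = 41,000×30 + 45,900×19.5 + 47,900×4.4 + 46,500×34.8 = 1,230,000 + 895,050 + 210,760 + 1,618,200 = 3,954,010
volume = 41,000 + 45,900 + 47,900 + 46,500 = 181,300 L
S = 3,954,010 / 181,300 = 21.8092 ppt

21.81 ppt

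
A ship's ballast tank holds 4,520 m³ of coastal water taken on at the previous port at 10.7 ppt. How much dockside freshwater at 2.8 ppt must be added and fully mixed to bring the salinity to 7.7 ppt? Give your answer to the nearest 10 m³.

Salt balance: 4,520×10.7 + V×2.8 = (4,520+V)×7.7
48,364 + 2.8V = 34,804 + 7.7V
13,560 = 4.9V
V = 2,767.35 m³

2770 m³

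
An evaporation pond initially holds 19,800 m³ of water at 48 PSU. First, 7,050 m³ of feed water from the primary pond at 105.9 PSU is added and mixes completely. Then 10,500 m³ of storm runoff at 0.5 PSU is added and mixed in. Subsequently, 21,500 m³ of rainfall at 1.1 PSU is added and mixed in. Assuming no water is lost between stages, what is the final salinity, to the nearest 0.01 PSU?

29.33 PSU

Conserving salt mass:
Initial salt = 19,800×48 = 950,400
After stage 1: salt = 950,400 + 7,050×105.9 = 1,696,995; volume = 26,850 m³; S = 63.203 PSU
After stage 2: salt = 1,696,995 + 10,500×0.5 = 1,702,245; volume = 37,350 m³; S = 45.576 PSU
After stage 3: salt = 1,702,245 + 21,500×1.1 = 1,725,895; volume = 58,850 m³
S = 1,725,895 / 58,850 = 29.327 PSU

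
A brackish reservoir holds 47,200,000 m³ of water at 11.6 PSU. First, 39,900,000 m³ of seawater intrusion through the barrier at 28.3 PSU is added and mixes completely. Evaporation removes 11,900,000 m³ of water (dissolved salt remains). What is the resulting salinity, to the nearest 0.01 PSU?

After mixing: salt = 47,200,000×11.6 + 39,900,000×28.3 = 1,676,690,000; volume = 87,100,000 m³
After evaporation: salt unchanged = 1,676,690,000; volume = 87,100,000 − 11,900,000 = 75,200,000 m³
S = 1,676,690,000 / 75,200,000 = 22.2964 PSU

22.30 PSU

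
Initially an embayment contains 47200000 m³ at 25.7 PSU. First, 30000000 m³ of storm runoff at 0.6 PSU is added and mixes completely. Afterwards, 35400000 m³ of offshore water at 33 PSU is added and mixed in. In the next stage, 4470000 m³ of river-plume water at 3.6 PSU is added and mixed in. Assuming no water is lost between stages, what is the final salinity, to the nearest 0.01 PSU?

20.63 PSU

Total salt / total volume:
Initial salt = 47,200,000×25.7 = 1,213,040,000
After stage 1: salt = 1,213,040,000 + 30,000,000×0.6 = 1,231,040,000; volume = 77,200,000 m³; S = 15.946 PSU
After stage 2: salt = 1,231,040,000 + 35,400,000×33 = 2,399,240,000; volume = 112,600,000 m³; S = 21.308 PSU
After stage 3: salt = 2,399,240,000 + 4,470,000×3.6 = 2,415,332,000; volume = 117,070,000 m³
S = 2,415,332,000 / 117,070,000 = 20.6315 PSU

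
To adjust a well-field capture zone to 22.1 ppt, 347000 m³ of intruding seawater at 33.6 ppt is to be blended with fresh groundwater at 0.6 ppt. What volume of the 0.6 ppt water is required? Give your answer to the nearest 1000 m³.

Salt balance: 347,000×33.6 + V×0.6 = (347,000+V)×22.1
11,659,200 + 0.6V = 7,668,700 + 22.1V
3,990,500 = 21.5V
V = 185,604.65 m³

186000 m³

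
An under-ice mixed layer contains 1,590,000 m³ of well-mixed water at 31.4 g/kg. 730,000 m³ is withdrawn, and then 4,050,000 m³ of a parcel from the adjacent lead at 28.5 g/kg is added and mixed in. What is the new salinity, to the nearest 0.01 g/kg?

Remaining after removal: 860,000 m³ at 31.4 g/kg (salt = 27,004,000)
After addition: salt = 27,004,000 + 4,050,000×28.5 = 142,429,000; volume = 4,910,000 m³
S = 142,429,000 / 4,910,000 = 29.0079 g/kg

29.01 g/kg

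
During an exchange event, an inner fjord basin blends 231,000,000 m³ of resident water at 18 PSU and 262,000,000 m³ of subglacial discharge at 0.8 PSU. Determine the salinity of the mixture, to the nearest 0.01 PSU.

Total salt / total volume:
salt = 231,000,000×18 + 262,000,000×0.8 = 4,158,000,000 + 209,600,000 = 4,367,600,000
volume = 231,000,000 + 262,000,000 = 493,000,000 m³
S = 4,367,600,000 / 493,000,000 = 8.8592 PSU

8.86 PSU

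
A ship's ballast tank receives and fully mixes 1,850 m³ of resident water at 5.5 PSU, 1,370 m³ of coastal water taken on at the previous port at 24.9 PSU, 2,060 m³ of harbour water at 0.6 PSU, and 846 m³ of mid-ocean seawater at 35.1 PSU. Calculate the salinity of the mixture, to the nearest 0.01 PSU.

12.28 PSU

Weighted by volume,
salt = 1,850×5.5 + 1,370×24.9 + 2,060×0.6 + 846×35.1 = 10,175 + 34,113 + 1,236 + 29,694.6 = 75,218.6
volume = 1,850 + 1,370 + 2,060 + 846 = 6,126 m³
S = 75,218.6 / 6,126 = 12.2786 PSU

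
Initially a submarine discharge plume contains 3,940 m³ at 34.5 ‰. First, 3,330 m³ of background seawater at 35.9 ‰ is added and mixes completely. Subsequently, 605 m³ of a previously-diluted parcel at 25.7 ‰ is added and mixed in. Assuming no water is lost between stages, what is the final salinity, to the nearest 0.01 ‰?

34.42 ‰

Weighted by volume,
Initial salt = 3,940×34.5 = 135,930
After stage 1: salt = 135,930 + 3,330×35.9 = 255,477; volume = 7,270 m³; S = 35.141 ‰
After stage 2: salt = 255,477 + 605×25.7 = 271,025.5; volume = 7,875 m³
S = 271,025.5 / 7,875 = 34.4159 ‰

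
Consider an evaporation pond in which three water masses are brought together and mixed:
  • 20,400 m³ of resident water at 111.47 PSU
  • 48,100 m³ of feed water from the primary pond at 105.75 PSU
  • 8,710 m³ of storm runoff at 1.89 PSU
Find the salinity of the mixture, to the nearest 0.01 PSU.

95.54 PSU

Total salt / total volume:
salt = 20,400×111.47 + 48,100×105.75 + 8,710×1.89 = 2,273,988 + 5,086,575 + 16,461.9 = 7,377,024.9
volume = 20,400 + 48,100 + 8,710 = 77,210 m³
S = 7,377,024.9 / 77,210 = 95.5449 PSU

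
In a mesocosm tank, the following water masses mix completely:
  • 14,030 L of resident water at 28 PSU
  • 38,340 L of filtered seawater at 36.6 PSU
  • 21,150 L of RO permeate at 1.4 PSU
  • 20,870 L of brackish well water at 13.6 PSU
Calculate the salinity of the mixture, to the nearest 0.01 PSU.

22.35 PSU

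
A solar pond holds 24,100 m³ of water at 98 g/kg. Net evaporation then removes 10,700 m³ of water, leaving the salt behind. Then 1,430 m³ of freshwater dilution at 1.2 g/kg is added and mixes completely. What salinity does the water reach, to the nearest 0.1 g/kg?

After evaporation: salt = 24,100×98 = 2,361,800; volume = 24,100 − 10,700 = 13,400 m³
After mixing: salt = 2,361,800 + 1,430×1.2 = 2,363,516; volume = 13,400 + 1,430 = 14,830 m³
S = 2,363,516 / 14,830 = 159.374 g/kg

159.4 g/kg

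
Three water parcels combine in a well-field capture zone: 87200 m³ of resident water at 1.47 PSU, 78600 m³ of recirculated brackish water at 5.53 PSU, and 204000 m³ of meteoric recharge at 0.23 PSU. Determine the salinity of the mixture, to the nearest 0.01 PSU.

1.65 PSU

Weighted by volume,
salt = 87,200×1.47 + 78,600×5.53 + 204,000×0.23 = 128,184 + 434,658 + 46,920 = 609,762
volume = 87,200 + 78,600 + 204,000 = 369,800 m³
S = 609,762 / 369,800 = 1.6489 PSU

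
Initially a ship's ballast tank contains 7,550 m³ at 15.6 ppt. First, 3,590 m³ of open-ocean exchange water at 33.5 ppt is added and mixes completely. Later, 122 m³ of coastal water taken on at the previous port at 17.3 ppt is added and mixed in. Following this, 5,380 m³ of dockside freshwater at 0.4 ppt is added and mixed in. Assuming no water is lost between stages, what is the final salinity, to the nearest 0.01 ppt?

Salt balance:
Initial salt = 7,550×15.6 = 117,780
After stage 1: salt = 117,780 + 3,590×33.5 = 238,045; volume = 11,140 m³; S = 21.368 ppt
After stage 2: salt = 238,045 + 122×17.3 = 240,155.6; volume = 11,262 m³; S = 21.324 ppt
After stage 3: salt = 240,155.6 + 5,380×0.4 = 242,307.6; volume = 16,642 m³
S = 242,307.6 / 16,642 = 14.56 ppt

14.56 ppt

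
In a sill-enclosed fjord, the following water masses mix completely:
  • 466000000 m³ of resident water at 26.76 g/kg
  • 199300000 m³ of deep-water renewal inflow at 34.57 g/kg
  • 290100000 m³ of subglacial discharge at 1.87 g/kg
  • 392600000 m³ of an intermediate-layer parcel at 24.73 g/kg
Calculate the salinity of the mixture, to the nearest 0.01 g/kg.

Mass of salt is conserved:
salt = 466,000,000×26.76 + 199,300,000×34.57 + 290,100,000×1.87 + 392,600,000×24.73 = 12,470,160,000 + 6,889,801,000 + 542,487,000 + 9,708,998,000 = 29,611,446,000
volume = 466,000,000 + 199,300,000 + 290,100,000 + 392,600,000 = 1,348,000,000 m³
S = 29,611,446,000 / 1,348,000,000 = 21.9669 g/kg

21.97 g/kg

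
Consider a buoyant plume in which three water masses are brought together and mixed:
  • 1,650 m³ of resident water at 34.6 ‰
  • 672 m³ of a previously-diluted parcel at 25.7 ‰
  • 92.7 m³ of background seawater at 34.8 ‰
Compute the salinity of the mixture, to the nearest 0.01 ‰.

32.13 ‰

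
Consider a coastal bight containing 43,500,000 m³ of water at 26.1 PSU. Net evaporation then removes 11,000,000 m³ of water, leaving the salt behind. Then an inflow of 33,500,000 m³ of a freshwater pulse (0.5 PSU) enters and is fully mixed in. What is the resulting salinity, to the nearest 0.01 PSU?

17.46 PSU

After evaporation: salt = 43,500,000×26.1 = 1,135,350,000; volume = 43,500,000 − 11,000,000 = 32,500,000 m³
After mixing: salt = 1,135,350,000 + 33,500,000×0.5 = 1,152,100,000; volume = 32,500,000 + 33,500,000 = 66,000,000 m³
S = 1,152,100,000 / 66,000,000 = 17.4561 PSU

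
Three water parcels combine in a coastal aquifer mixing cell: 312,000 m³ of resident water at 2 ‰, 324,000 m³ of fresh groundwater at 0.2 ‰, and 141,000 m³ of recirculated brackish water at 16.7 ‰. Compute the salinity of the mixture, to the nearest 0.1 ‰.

3.9 ‰

By conservation of dissolved salt,
salt = 312,000×2 + 324,000×0.2 + 141,000×16.7 = 624,000 + 64,800 + 2,354,700 = 3,043,500
volume = 312,000 + 324,000 + 141,000 = 777,000 m³
S = 3,043,500 / 777,000 = 3.917 ‰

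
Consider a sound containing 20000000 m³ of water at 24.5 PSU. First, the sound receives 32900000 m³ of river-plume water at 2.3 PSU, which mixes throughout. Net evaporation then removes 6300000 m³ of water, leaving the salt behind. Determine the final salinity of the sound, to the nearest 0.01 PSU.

After mixing: salt = 20,000,000×24.5 + 32,900,000×2.3 = 565,670,000; volume = 52,900,000 m³
After evaporation: salt unchanged = 565,670,000; volume = 52,900,000 − 6,300,000 = 46,600,000 m³
S = 565,670,000 / 46,600,000 = 12.1388 PSU

12.14 PSU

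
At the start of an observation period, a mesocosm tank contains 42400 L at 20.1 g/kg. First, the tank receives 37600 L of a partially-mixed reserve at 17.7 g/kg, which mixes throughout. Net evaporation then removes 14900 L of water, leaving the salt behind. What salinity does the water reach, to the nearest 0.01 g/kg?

After mixing: salt = 42,400×20.1 + 37,600×17.7 = 1,517,760; volume = 80,000 L
After evaporation: salt unchanged = 1,517,760; volume = 80,000 − 14,900 = 65,100 L
S = 1,517,760 / 65,100 = 23.3143 g/kg

23.31 g/kg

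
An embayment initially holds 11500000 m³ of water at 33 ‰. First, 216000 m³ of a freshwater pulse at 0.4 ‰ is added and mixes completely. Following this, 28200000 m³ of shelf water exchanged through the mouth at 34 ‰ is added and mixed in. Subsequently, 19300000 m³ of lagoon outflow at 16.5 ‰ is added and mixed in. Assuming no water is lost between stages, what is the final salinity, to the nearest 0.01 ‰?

Conserving salt mass:
Initial salt = 11,500,000×33 = 379,500,000
After stage 1: salt = 379,500,000 + 216,000×0.4 = 379,586,400; volume = 11,716,000 m³; S = 32.399 ‰
After stage 2: salt = 379,586,400 + 28,200,000×34 = 1,338,386,400; volume = 39,916,000 m³; S = 33.53 ‰
After stage 3: salt = 1,338,386,400 + 19,300,000×16.5 = 1,656,836,400; volume = 59,216,000 m³
S = 1,656,836,400 / 59,216,000 = 27.9795 ‰

27.98 ‰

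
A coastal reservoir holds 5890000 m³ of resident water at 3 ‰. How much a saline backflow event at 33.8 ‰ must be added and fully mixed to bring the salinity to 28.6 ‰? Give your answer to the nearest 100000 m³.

Salt balance: 5,890,000×3 + V×33.8 = (5,890,000+V)×28.6
17,670,000 + 33.8V = 168,454,000 + 28.6V
150,784,000 = 5.2V
V = 28,996,923.08 m³

29000000 m³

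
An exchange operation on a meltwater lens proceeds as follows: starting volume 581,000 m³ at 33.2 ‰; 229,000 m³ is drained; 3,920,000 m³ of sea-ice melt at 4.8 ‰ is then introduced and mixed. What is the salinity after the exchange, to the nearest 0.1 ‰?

7.1 ‰

Remaining after removal: 352,000 m³ at 33.2 ‰ (salt = 11,686,400)
After addition: salt = 11,686,400 + 3,920,000×4.8 = 30,502,400; volume = 4,272,000 m³
S = 30,502,400 / 4,272,000 = 7.1401 ‰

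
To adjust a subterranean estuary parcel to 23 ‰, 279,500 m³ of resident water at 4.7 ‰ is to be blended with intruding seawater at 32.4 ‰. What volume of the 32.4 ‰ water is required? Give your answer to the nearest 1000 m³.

544000 m³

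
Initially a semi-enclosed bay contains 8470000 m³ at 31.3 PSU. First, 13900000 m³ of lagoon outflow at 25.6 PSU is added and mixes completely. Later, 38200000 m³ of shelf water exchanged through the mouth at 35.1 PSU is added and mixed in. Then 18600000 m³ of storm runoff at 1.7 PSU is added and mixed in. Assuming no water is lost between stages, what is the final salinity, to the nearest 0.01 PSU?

25.18 PSU

Salt balance:
Initial salt = 8,470,000×31.3 = 265,111,000
After stage 1: salt = 265,111,000 + 13,900,000×25.6 = 620,951,000; volume = 22,370,000 m³; S = 27.758 PSU
After stage 2: salt = 620,951,000 + 38,200,000×35.1 = 1,961,771,000; volume = 60,570,000 m³; S = 32.388 PSU
After stage 3: salt = 1,961,771,000 + 18,600,000×1.7 = 1,993,391,000; volume = 79,170,000 m³
S = 1,993,391,000 / 79,170,000 = 25.1786 PSU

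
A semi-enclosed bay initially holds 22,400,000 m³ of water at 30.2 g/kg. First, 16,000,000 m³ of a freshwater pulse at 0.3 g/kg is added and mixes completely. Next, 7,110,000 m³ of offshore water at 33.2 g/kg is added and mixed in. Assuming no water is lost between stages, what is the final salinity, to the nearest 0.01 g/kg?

Weighted by volume,
Initial salt = 22,400,000×30.2 = 676,480,000
After stage 1: salt = 676,480,000 + 16,000,000×0.3 = 681,280,000; volume = 38,400,000 m³; S = 17.742 g/kg
After stage 2: salt = 681,280,000 + 7,110,000×33.2 = 917,332,000; volume = 45,510,000 m³
S = 917,332,000 / 45,510,000 = 20.1567 g/kg

20.16 g/kg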